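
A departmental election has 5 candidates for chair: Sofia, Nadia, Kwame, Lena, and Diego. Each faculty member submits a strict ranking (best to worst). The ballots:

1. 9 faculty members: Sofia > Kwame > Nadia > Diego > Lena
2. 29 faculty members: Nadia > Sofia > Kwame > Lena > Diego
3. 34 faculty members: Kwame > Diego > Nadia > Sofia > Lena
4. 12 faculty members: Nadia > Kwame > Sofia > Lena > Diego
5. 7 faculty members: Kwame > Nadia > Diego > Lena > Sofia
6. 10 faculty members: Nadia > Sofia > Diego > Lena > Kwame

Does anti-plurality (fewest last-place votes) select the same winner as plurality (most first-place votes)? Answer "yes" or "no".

yes

Anti-plurality — last-place votes: Sofia 7, Nadia 0, Kwame 10, Lena 43, Diego 41. Winner: Nadia.
Plurality — first-place votes: Sofia 9, Nadia 51, Kwame 41, Lena 0, Diego 0. Winner: Nadia.
The two methods agree.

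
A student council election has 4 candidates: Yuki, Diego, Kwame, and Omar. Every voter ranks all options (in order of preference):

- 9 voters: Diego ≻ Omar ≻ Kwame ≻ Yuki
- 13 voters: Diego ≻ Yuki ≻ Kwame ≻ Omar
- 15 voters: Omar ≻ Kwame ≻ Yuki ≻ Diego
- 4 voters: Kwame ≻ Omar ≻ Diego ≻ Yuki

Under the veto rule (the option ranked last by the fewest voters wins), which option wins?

Kwame

Last-place votes: Yuki 13, Diego 15, Kwame 0, Omar 13.
Kwame is ranked last by the fewest voters, so Kwame wins.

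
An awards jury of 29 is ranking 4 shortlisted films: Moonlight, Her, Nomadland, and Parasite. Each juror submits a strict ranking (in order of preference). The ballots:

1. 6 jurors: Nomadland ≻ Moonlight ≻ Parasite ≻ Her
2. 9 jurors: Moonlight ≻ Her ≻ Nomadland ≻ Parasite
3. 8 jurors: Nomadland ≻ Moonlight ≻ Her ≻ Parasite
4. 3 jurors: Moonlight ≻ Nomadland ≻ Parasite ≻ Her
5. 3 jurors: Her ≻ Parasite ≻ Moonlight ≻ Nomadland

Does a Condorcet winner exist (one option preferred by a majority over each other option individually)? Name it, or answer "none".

Moonlight

Moonlight vs Her: 26–3 for Moonlight.
Moonlight vs Nomadland: 15–14 for Moonlight.
Moonlight vs Parasite: 26–3 for Moonlight.
Moonlight beats every other option head-to-head.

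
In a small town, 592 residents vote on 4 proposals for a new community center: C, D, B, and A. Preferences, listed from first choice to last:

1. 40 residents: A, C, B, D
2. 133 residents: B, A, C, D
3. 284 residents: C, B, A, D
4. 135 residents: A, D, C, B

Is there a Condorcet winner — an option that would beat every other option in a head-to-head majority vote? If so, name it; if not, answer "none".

Checking pairwise contests:
A beats C 308–284.
C beats D 457–135.
C beats B 459–133.
B beats A 417–175.
Every option loses at least one head-to-head, so there is no Condorcet winner.

none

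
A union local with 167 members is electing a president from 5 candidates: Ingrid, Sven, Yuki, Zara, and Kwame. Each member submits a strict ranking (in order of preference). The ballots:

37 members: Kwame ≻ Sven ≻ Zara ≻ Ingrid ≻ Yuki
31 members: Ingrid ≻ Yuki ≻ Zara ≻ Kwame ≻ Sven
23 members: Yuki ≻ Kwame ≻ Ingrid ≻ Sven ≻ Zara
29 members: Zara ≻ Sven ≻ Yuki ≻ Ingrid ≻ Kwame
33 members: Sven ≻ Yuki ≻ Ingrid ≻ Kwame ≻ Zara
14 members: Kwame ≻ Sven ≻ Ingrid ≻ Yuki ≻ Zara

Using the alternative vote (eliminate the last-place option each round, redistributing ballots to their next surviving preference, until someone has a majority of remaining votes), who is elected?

Round 1: Ingrid 31, Sven 33, Yuki 23, Zara 29, Kwame 51. Eliminate Yuki.
Round 2: Ingrid 31, Sven 33, Zara 29, Kwame 74. Eliminate Zara.
Round 3: Ingrid 31, Sven 62, Kwame 74. Eliminate Ingrid.
Round 4: Sven 62, Kwame 105. Kwame has a majority.

Kwame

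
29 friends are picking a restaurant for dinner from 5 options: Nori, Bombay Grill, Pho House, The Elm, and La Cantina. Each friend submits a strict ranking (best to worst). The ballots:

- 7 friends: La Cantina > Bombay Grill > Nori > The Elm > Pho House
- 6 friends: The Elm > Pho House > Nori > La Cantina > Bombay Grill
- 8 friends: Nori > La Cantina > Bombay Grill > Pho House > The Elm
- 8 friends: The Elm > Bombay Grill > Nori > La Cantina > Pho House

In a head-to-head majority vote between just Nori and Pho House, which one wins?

Nori

Voters preferring Nori to Pho House: 23; preferring Pho House to Nori: 6.
Nori wins the head-to-head.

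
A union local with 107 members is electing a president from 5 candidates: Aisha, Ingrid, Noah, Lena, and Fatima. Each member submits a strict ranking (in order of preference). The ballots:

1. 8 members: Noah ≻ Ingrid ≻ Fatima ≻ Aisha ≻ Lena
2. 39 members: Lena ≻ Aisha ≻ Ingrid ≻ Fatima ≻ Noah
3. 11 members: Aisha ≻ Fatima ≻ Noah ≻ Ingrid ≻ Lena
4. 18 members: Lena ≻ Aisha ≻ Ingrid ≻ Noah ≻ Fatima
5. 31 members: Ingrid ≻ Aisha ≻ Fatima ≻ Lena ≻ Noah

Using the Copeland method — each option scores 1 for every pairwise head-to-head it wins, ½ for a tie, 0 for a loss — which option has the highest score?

Aisha: beats Ingrid, Noah, and Fatima; loses to Lena → score 3.
Ingrid: beats Noah and Fatima; loses to Aisha and Lena → score 2.
Noah: loses to Aisha, Ingrid, Lena, and Fatima → score 0.
Lena: beats Aisha, Ingrid, Noah, and Fatima → score 4.
Fatima: beats Noah; loses to Aisha, Ingrid, and Lena → score 1.
Lena has the best pairwise record.

Lena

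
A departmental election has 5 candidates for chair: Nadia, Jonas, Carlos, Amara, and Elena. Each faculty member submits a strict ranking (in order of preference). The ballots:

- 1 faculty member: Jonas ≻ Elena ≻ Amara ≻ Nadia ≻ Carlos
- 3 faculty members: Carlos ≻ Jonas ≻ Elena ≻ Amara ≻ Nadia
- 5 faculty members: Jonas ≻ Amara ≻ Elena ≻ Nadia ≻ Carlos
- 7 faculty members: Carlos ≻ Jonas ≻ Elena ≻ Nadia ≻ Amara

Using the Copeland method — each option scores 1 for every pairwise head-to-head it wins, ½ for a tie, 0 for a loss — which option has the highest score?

Carlos

Nadia: loses to Jonas, Carlos, Amara, and Elena → score 0.
Jonas: beats Nadia, Amara, and Elena; loses to Carlos → score 3.
Carlos: beats Nadia, Jonas, Amara, and Elena → score 4.
Amara: beats Nadia; loses to Jonas, Carlos, and Elena → score 1.
Elena: beats Nadia and Amara; loses to Jonas and Carlos → score 2.
Carlos has the best pairwise record.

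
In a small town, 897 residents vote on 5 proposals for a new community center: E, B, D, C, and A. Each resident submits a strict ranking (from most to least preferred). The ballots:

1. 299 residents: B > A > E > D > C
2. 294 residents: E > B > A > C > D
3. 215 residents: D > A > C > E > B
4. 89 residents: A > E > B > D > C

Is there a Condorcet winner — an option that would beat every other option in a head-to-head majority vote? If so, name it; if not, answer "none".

none

Checking pairwise contests:
A beats E 603–294.
E beats B 598–299.
E beats D 682–215.
E beats C 682–215.
B beats A 593–304.
Every option loses at least one head-to-head, so there is no Condorcet winner.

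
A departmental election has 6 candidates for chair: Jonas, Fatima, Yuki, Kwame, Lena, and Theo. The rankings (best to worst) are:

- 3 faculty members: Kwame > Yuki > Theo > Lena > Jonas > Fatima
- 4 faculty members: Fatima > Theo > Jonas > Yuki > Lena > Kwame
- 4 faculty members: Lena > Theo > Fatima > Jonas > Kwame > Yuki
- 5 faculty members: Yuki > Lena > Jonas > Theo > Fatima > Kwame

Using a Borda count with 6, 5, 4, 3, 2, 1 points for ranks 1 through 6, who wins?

Jonas: 3·2 + 4·4 + 4·3 + 5·4 = 54
Fatima: 3·1 + 4·6 + 4·4 + 5·2 = 53
Yuki: 3·5 + 4·3 + 4·1 + 5·6 = 61
Kwame: 3·6 + 4·1 + 4·2 + 5·1 = 35
Lena: 3·3 + 4·2 + 4·6 + 5·5 = 66
Theo: 3·4 + 4·5 + 4·5 + 5·3 = 67
Theo has the highest Borda score (67).

Theo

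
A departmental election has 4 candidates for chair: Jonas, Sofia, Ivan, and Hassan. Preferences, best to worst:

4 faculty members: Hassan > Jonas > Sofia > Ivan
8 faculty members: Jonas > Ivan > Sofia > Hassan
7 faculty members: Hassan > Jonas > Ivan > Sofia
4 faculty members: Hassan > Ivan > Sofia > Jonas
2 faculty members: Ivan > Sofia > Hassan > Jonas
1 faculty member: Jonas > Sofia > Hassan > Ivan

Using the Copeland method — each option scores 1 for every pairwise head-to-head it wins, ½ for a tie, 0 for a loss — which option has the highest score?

Hassan

Jonas: beats Sofia and Ivan; loses to Hassan → score 2.
Sofia: loses to Jonas, Ivan, and Hassan → score 0.
Ivan: beats Sofia; loses to Jonas and Hassan → score 1.
Hassan: beats Jonas, Sofia, and Ivan → score 3.
Hassan has the best pairwise record.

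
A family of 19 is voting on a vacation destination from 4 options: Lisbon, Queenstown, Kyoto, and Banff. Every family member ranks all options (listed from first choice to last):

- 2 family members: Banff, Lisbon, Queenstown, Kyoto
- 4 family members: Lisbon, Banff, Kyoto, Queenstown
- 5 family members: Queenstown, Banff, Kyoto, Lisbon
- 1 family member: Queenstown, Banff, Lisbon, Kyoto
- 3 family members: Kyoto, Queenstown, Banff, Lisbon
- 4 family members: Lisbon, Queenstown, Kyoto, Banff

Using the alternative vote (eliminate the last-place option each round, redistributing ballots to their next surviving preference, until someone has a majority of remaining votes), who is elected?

Round 1: Lisbon 8, Queenstown 6, Kyoto 3, Banff 2. Eliminate Banff.
Round 2: Lisbon 10, Queenstown 6, Kyoto 3. Lisbon has a majority.

Lisbon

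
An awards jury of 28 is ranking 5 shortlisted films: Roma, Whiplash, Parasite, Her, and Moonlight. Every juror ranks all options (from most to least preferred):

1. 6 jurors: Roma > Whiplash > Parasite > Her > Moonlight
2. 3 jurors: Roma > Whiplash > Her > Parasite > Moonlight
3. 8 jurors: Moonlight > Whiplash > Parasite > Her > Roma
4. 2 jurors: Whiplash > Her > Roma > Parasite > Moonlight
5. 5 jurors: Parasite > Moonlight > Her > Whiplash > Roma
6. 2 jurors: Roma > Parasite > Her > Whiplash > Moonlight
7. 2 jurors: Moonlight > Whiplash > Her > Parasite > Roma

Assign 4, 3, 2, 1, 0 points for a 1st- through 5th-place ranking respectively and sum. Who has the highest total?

Roma: 6·4 + 3·4 + 8·0 + 2·2 + 5·0 + 2·4 + 2·0 = 48
Whiplash: 6·3 + 3·3 + 8·3 + 2·4 + 5·1 + 2·1 + 2·3 = 72
Parasite: 6·2 + 3·1 + 8·2 + 2·1 + 5·4 + 2·3 + 2·1 = 61
Her: 6·1 + 3·2 + 8·1 + 2·3 + 5·2 + 2·2 + 2·2 = 44
Moonlight: 6·0 + 3·0 + 8·4 + 2·0 + 5·3 + 2·0 + 2·4 = 55
Whiplash has the highest Borda score (72).

Whiplash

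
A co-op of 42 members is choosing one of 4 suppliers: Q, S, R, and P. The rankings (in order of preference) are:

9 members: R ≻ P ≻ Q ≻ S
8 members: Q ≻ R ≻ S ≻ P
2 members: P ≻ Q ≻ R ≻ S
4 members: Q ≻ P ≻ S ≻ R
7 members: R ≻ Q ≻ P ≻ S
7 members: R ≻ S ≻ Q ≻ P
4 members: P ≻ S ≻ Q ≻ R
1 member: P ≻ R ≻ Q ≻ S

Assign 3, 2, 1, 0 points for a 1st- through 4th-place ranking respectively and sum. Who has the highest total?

R

Q: 9·1 + 8·3 + 2·2 + 4·3 + 7·2 + 7·1 + 4·1 + 1·1 = 75
S: 9·0 + 8·1 + 2·0 + 4·1 + 7·0 + 7·2 + 4·2 + 1·0 = 34
R: 9·3 + 8·2 + 2·1 + 4·0 + 7·3 + 7·3 + 4·0 + 1·2 = 89
P: 9·2 + 8·0 + 2·3 + 4·2 + 7·1 + 7·0 + 4·3 + 1·3 = 54
R has the highest Borda score (89).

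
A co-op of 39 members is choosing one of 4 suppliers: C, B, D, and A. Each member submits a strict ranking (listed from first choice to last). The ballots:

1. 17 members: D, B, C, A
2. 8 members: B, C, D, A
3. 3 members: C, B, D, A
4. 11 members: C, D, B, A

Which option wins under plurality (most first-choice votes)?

First-place votes: C 14, B 8, D 17, A 0.
D has the most first-place votes.

D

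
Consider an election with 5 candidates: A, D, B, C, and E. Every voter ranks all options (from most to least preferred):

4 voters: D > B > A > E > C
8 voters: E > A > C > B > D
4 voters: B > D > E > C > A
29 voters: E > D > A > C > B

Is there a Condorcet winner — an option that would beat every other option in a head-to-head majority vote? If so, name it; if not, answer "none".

E vs A: 41–4 for E.
E vs D: 37–8 for E.
E vs B: 37–8 for E.
E vs C: 45–0 for E.
E beats every other option head-to-head.

E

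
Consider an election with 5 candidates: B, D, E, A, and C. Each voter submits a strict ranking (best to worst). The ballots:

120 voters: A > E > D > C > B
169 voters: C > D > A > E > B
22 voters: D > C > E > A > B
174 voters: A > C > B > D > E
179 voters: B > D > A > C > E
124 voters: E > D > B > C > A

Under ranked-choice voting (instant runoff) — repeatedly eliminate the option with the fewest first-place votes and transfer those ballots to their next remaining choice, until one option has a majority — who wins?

A

Round 1: B 179, D 22, E 124, A 294, C 169. Eliminate D.
Round 2: B 179, E 124, A 294, C 191. Eliminate E.
Round 3: B 303, A 294, C 191. Eliminate C.
Round 4: B 303, A 485. A has a majority.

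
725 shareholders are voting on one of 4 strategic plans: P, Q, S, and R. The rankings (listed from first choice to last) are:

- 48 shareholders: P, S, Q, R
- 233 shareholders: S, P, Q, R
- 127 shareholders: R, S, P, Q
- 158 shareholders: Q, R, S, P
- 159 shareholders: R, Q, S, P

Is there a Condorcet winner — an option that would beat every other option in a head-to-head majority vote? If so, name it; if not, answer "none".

Checking pairwise contests:
S beats P 677–48.
P beats Q 408–317.
R beats S 444–281.
Q beats R 439–286.
Every option loses at least one head-to-head, so there is no Condorcet winner.

none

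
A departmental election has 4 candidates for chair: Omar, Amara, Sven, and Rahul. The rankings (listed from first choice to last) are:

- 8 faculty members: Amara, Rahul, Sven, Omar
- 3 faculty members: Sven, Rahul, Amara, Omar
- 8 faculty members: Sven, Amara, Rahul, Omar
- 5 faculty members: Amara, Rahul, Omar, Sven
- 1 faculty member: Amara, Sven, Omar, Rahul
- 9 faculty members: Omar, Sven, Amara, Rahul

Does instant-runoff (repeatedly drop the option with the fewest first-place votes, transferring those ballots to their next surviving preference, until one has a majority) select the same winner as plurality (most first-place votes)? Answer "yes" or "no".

no

Instant-runoff — R1 Omar 9, Amara 14, Sven 11, Rahul 0 (Rahul out); R2 Omar 9, Amara 14, Sven 11 (Omar out); R3 Amara 14, Sven 20 (Sven winner). Winner: Sven.
Plurality — first-place votes: Omar 9, Amara 14, Sven 11, Rahul 0. Winner: Amara.
The two methods disagree.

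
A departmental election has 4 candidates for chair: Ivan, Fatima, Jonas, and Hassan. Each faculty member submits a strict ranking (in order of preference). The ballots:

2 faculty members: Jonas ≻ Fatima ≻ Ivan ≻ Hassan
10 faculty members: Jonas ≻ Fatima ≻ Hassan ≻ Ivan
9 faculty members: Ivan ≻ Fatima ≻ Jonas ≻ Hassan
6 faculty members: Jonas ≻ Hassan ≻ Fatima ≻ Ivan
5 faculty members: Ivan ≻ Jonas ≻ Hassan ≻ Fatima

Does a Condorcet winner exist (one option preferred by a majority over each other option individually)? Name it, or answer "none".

Jonas vs Ivan: 18–14 for Jonas.
Jonas vs Fatima: 23–9 for Jonas.
Jonas vs Hassan: 32–0 for Jonas.
Jonas beats every other option head-to-head.

Jonas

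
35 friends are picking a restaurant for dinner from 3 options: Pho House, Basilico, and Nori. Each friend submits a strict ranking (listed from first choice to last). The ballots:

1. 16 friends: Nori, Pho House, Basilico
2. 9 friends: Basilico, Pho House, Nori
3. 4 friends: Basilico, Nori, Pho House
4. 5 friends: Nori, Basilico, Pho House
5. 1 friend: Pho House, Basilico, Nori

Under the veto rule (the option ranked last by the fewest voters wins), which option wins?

Pho House

Last-place votes: Pho House 9, Basilico 16, Nori 10.
Pho House is ranked last by the fewest voters, so Pho House wins.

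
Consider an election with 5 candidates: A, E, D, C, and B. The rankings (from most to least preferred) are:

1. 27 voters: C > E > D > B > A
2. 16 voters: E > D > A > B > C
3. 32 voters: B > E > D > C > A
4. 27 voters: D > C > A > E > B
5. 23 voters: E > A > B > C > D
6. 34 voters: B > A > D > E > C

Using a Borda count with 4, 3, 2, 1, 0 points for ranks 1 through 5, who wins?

A: 27·0 + 16·2 + 32·0 + 27·2 + 23·3 + 34·3 = 257
E: 27·3 + 16·4 + 32·3 + 27·1 + 23·4 + 34·1 = 394
D: 27·2 + 16·3 + 32·2 + 27·4 + 23·0 + 34·2 = 342
C: 27·4 + 16·0 + 32·1 + 27·3 + 23·1 + 34·0 = 244
B: 27·1 + 16·1 + 32·4 + 27·0 + 23·2 + 34·4 = 353
E has the highest Borda score (394).

E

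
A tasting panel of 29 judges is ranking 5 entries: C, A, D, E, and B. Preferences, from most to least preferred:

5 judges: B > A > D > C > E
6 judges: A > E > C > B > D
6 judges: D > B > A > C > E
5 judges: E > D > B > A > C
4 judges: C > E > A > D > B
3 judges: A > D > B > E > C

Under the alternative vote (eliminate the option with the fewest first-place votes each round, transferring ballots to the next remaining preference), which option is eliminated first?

C

Round 1: C 4, A 9, D 6, E 5, B 5. Eliminate C.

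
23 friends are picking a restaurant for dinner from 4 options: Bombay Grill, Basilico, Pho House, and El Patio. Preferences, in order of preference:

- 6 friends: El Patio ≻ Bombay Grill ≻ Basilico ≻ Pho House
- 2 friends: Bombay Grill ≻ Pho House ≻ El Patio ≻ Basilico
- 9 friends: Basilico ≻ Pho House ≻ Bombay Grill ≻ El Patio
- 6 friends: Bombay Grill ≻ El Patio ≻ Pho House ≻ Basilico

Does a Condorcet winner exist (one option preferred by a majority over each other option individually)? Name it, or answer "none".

Bombay Grill vs Basilico: 14–9 for Bombay Grill.
Bombay Grill vs Pho House: 14–9 for Bombay Grill.
Bombay Grill vs El Patio: 17–6 for Bombay Grill.
Bombay Grill beats every other option head-to-head.

Bombay Grill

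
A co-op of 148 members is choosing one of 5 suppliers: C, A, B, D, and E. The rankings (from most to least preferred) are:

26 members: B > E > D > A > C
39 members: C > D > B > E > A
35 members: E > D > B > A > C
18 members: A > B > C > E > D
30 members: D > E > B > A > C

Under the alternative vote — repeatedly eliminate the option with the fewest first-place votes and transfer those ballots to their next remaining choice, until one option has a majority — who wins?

Round 1: C 39, A 18, B 26, D 30, E 35. Eliminate A.
Round 2: C 39, B 44, D 30, E 35. Eliminate D.
Round 3: C 39, B 44, E 65. Eliminate C.
Round 4: B 83, E 65. B has a majority.

B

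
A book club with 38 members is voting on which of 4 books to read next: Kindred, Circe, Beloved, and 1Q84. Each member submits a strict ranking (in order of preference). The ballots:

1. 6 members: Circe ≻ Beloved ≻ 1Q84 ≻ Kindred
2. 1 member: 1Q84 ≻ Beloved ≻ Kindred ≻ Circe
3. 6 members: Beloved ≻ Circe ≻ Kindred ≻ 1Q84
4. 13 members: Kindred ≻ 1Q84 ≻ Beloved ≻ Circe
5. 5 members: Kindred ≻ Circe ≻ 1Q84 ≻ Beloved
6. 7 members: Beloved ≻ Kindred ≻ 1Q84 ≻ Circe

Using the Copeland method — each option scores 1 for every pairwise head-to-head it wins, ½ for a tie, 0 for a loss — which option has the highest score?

Kindred: beats Circe and 1Q84; loses to Beloved → score 2.
Circe: loses to Kindred, Beloved, and 1Q84 → score 0.
Beloved: beats Kindred and Circe; ties 1Q84 → score 2.5.
1Q84: beats Circe; ties Beloved; loses to Kindred → score 1.5.
Beloved has the best pairwise record.

Beloved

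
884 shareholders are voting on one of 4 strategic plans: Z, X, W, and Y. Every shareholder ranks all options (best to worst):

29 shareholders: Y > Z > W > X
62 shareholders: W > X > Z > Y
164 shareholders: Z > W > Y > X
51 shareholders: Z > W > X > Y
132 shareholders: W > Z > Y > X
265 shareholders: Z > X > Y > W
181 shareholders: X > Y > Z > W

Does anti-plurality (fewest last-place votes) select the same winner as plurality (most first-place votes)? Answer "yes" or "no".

yes

Anti-plurality — last-place votes: Z 0, X 325, W 446, Y 113. Winner: Z.
Plurality — first-place votes: Z 480, X 181, W 194, Y 29. Winner: Z.
The two methods agree.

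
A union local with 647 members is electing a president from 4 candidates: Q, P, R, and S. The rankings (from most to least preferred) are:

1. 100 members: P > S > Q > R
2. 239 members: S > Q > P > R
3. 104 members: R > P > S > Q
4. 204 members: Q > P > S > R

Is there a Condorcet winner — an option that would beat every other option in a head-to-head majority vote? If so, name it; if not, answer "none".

Checking pairwise contests:
S beats Q 443–204.
Q beats P 443–204.
Q beats R 543–104.
P beats S 408–239.
Every option loses at least one head-to-head, so there is no Condorcet winner.

none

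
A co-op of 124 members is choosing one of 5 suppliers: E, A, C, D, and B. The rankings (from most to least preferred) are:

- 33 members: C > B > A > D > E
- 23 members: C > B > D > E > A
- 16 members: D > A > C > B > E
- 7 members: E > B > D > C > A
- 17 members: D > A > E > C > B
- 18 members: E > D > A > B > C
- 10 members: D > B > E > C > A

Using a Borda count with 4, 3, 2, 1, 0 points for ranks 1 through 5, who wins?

E: 33·0 + 23·1 + 16·0 + 7·4 + 17·2 + 18·4 + 10·2 = 177
A: 33·2 + 23·0 + 16·3 + 7·0 + 17·3 + 18·2 + 10·0 = 201
C: 33·4 + 23·4 + 16·2 + 7·1 + 17·1 + 18·0 + 10·1 = 290
D: 33·1 + 23·2 + 16·4 + 7·2 + 17·4 + 18·3 + 10·4 = 319
B: 33·3 + 23·3 + 16·1 + 7·3 + 17·0 + 18·1 + 10·3 = 253
D has the highest Borda score (319).

D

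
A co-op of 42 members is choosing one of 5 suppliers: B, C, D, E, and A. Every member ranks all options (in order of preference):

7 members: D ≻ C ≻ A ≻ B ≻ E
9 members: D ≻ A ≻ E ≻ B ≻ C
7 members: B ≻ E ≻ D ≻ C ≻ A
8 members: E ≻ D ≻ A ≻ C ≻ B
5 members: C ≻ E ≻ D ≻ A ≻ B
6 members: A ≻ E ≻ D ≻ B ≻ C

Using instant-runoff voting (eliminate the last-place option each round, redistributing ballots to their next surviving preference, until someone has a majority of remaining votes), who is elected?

Round 1: B 7, C 5, D 16, E 8, A 6. Eliminate C.
Round 2: B 7, D 16, E 13, A 6. Eliminate A.
Round 3: B 7, D 16, E 19. Eliminate B.
Round 4: D 16, E 26. E has a majority.

E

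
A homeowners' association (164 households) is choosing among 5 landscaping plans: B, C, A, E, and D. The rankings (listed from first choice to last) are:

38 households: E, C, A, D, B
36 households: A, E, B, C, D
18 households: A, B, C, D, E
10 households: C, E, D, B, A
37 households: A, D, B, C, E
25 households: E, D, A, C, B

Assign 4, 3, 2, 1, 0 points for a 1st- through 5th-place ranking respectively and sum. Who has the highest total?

B: 38·0 + 36·2 + 18·3 + 10·1 + 37·2 + 25·0 = 210
C: 38·3 + 36·1 + 18·2 + 10·4 + 37·1 + 25·1 = 288
A: 38·2 + 36·4 + 18·4 + 10·0 + 37·4 + 25·2 = 490
E: 38·4 + 36·3 + 18·0 + 10·3 + 37·0 + 25·4 = 390
D: 38·1 + 36·0 + 18·1 + 10·2 + 37·3 + 25·3 = 262
A has the highest Borda score (490).

A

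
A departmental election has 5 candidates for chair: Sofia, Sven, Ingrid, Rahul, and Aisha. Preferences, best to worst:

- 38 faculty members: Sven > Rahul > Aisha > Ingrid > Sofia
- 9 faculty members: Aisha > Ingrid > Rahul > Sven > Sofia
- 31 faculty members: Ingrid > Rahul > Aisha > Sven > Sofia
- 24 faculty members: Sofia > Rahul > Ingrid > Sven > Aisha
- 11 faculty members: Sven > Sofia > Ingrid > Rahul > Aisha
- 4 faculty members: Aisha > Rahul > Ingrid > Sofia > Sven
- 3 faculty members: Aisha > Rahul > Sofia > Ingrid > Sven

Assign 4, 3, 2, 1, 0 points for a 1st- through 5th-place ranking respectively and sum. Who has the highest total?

Rahul

Sofia: 38·0 + 9·0 + 31·0 + 24·4 + 11·3 + 4·1 + 3·2 = 139
Sven: 38·4 + 9·1 + 31·1 + 24·1 + 11·4 + 4·0 + 3·0 = 260
Ingrid: 38·1 + 9·3 + 31·4 + 24·2 + 11·2 + 4·2 + 3·1 = 270
Rahul: 38·3 + 9·2 + 31·3 + 24·3 + 11·1 + 4·3 + 3·3 = 329
Aisha: 38·2 + 9·4 + 31·2 + 24·0 + 11·0 + 4·4 + 3·4 = 202
Rahul has the highest Borda score (329).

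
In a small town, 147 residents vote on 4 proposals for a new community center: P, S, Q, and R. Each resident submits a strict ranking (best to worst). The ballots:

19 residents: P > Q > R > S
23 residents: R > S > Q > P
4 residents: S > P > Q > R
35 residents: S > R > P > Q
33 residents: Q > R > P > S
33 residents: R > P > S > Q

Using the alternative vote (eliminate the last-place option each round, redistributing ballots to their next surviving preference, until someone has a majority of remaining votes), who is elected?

Round 1: P 19, S 39, Q 33, R 56. Eliminate P.
Round 2: S 39, Q 52, R 56. Eliminate S.
Round 3: Q 56, R 91. R has a majority.

R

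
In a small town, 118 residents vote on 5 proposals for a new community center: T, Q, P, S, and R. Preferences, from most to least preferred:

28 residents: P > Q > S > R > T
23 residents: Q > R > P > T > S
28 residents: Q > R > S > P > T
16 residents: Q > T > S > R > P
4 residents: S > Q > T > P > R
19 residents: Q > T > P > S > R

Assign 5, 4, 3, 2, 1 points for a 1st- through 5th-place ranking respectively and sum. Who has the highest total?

T: 28·1 + 23·2 + 28·1 + 16·4 + 4·3 + 19·4 = 254
Q: 28·4 + 23·5 + 28·5 + 16·5 + 4·4 + 19·5 = 558
P: 28·5 + 23·3 + 28·2 + 16·1 + 4·2 + 19·3 = 346
S: 28·3 + 23·1 + 28·3 + 16·3 + 4·5 + 19·2 = 297
R: 28·2 + 23·4 + 28·4 + 16·2 + 4·1 + 19·1 = 315
Q has the highest Borda score (558).

Q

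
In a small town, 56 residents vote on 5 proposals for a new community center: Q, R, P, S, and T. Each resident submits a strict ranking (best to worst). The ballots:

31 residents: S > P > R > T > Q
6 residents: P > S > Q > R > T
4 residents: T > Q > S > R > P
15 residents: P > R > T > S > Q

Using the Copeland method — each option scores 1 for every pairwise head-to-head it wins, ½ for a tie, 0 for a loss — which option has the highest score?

S

Q: loses to R, P, S, and T → score 0.
R: beats Q and T; loses to P and S → score 2.
P: beats Q, R, and T; loses to S → score 3.
S: beats Q, R, P, and T → score 4.
T: beats Q; loses to R, P, and S → score 1.
S has the best pairwise record.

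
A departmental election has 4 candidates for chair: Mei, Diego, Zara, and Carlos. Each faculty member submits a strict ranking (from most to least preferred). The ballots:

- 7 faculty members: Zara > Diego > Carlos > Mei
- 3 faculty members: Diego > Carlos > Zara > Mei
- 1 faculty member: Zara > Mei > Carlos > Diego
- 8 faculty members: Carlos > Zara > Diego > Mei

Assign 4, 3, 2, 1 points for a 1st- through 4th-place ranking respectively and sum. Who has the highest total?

Zara

Mei: 7·1 + 3·1 + 1·3 + 8·1 = 21
Diego: 7·3 + 3·4 + 1·1 + 8·2 = 50
Zara: 7·4 + 3·2 + 1·4 + 8·3 = 62
Carlos: 7·2 + 3·3 + 1·2 + 8·4 = 57
Zara has the highest Borda score (62).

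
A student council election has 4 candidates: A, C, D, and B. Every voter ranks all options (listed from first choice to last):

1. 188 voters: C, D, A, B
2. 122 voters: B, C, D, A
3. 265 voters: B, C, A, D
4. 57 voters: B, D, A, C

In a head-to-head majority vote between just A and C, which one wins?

C

Voters preferring A to C: 57; preferring C to A: 575.
C wins the head-to-head.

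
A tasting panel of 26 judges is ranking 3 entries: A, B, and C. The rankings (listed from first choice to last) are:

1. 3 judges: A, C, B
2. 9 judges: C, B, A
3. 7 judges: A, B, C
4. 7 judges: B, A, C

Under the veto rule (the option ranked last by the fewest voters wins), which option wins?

Last-place votes: A 9, B 3, C 14.
B is ranked last by the fewest voters, so B wins.

B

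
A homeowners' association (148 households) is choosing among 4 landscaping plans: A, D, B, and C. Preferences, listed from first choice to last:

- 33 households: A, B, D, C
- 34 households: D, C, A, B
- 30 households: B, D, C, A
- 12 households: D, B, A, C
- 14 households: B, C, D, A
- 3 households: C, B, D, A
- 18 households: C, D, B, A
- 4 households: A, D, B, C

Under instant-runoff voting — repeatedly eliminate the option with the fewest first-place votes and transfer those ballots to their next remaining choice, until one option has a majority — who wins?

Round 1: A 37, D 46, B 44, C 21. Eliminate C.
Round 2: A 37, D 64, B 47. Eliminate A.
Round 3: D 68, B 80. B has a majority.

B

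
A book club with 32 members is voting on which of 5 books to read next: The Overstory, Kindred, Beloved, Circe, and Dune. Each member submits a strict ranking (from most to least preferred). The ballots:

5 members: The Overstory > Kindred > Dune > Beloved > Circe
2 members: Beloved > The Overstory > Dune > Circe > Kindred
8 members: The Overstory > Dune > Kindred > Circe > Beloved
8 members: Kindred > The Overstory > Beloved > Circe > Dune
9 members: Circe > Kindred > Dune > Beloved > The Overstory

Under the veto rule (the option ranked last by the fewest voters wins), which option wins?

Kindred

Last-place votes: The Overstory 9, Kindred 2, Beloved 8, Circe 5, Dune 8.
Kindred is ranked last by the fewest voters, so Kindred wins.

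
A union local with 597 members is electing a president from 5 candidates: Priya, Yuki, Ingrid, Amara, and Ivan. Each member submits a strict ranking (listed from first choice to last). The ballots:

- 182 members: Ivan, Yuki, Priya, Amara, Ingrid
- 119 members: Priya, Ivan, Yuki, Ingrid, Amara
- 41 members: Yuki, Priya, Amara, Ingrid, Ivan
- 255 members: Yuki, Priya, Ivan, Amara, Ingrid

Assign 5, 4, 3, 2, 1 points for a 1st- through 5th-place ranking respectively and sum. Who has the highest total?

Priya: 182·3 + 119·5 + 41·4 + 255·4 = 2325
Yuki: 182·4 + 119·3 + 41·5 + 255·5 = 2565
Ingrid: 182·1 + 119·2 + 41·2 + 255·1 = 757
Amara: 182·2 + 119·1 + 41·3 + 255·2 = 1116
Ivan: 182·5 + 119·4 + 41·1 + 255·3 = 2192
Yuki has the highest Borda score (2565).

Yuki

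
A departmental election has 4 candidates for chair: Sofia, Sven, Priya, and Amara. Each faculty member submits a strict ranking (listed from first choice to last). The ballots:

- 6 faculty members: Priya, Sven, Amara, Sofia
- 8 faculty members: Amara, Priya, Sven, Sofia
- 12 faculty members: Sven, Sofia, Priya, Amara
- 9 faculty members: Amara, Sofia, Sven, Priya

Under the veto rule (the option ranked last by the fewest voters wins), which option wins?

Sven

Last-place votes: Sofia 14, Sven 0, Priya 9, Amara 12.
Sven is ranked last by the fewest voters, so Sven wins.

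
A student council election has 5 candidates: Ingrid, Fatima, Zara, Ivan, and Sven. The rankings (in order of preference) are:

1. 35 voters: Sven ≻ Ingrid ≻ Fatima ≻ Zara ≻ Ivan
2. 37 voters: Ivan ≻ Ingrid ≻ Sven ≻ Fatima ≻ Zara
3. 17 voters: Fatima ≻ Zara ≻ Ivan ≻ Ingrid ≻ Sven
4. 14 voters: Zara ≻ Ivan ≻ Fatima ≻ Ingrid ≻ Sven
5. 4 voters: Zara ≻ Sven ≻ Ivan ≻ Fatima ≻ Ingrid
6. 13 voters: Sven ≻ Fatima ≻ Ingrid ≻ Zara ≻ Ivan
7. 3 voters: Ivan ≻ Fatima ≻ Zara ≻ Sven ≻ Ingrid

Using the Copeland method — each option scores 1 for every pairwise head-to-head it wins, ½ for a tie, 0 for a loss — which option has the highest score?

Ingrid: beats Fatima, Zara, and Sven; loses to Ivan → score 3.
Fatima: beats Zara and Ivan; loses to Ingrid and Sven → score 2.
Zara: beats Ivan; loses to Ingrid, Fatima, and Sven → score 1.
Ivan: beats Ingrid and Sven; loses to Fatima and Zara → score 2.
Sven: beats Fatima and Zara; loses to Ingrid and Ivan → score 2.
Ingrid has the best pairwise record.

Ingrid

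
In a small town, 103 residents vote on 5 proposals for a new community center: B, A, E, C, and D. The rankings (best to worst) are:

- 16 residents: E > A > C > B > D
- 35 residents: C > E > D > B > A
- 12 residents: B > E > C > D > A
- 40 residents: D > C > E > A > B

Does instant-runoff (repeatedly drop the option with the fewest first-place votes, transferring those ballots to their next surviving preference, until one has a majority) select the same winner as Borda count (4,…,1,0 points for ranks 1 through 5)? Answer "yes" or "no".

yes

Instant-runoff — R1 B 12, A 0, E 16, C 35, D 40 (A out); R2 B 12, E 16, C 35, D 40 (B out); R3 E 28, C 35, D 40 (E out); R4 C 63, D 40 (C winner). Winner: C.
Borda — scores: B 99, A 88, E 285, C 316, D 242. Winner: C.
The two methods agree.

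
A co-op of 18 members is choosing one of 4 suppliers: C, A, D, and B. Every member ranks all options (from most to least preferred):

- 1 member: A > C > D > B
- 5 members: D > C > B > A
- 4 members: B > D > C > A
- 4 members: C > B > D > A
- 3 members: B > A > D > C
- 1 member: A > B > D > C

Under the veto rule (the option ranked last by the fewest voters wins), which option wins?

D

Last-place votes: C 4, A 13, D 0, B 1.
D is ranked last by the fewest voters, so D wins.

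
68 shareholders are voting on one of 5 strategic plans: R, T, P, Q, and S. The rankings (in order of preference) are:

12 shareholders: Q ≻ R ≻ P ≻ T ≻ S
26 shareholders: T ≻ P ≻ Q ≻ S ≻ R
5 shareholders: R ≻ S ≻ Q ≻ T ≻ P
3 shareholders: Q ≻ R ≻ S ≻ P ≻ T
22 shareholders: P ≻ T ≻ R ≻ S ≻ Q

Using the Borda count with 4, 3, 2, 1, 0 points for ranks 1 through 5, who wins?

R: 12·3 + 26·0 + 5·4 + 3·3 + 22·2 = 109
T: 12·1 + 26·4 + 5·1 + 3·0 + 22·3 = 187
P: 12·2 + 26·3 + 5·0 + 3·1 + 22·4 = 193
Q: 12·4 + 26·2 + 5·2 + 3·4 + 22·0 = 122
S: 12·0 + 26·1 + 5·3 + 3·2 + 22·1 = 69
P has the highest Borda score (193).

P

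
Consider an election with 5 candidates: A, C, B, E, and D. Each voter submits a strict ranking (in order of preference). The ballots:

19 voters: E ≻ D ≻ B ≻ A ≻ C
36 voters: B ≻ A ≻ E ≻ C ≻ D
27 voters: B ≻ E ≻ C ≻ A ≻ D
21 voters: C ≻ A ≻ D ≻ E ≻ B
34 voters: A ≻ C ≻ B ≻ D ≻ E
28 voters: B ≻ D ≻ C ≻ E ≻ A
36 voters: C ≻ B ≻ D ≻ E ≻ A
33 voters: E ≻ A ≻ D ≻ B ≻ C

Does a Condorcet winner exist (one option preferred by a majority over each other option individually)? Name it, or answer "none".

B vs A: 146–88 for B.
B vs C: 143–91 for B.
B vs E: 161–73 for B.
B vs D: 161–73 for B.
B beats every other option head-to-head.

B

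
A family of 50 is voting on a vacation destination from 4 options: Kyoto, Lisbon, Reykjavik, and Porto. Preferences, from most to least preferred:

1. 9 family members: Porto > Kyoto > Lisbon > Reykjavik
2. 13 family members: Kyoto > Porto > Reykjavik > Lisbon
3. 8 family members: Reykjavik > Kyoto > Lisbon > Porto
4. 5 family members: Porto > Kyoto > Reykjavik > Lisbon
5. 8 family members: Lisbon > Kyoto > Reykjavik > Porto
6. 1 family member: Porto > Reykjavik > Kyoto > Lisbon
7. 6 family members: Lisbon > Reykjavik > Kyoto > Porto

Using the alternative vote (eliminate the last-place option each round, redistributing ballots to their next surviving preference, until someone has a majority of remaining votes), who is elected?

Kyoto

Round 1: Kyoto 13, Lisbon 14, Reykjavik 8, Porto 15. Eliminate Reykjavik.
Round 2: Kyoto 21, Lisbon 14, Porto 15. Eliminate Lisbon.
Round 3: Kyoto 35, Porto 15. Kyoto has a majority.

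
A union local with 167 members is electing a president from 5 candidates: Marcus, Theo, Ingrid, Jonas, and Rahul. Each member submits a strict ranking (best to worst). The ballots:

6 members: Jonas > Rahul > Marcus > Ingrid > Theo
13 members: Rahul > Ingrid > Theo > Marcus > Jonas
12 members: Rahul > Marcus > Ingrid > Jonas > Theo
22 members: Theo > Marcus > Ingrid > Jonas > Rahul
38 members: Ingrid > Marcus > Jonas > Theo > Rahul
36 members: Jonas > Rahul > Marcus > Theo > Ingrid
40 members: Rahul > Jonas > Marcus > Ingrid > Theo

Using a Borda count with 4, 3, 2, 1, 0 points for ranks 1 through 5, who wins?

Jonas

Marcus: 6·2 + 13·1 + 12·3 + 22·3 + 38·3 + 36·2 + 40·2 = 393
Theo: 6·0 + 13·2 + 12·0 + 22·4 + 38·1 + 36·1 + 40·0 = 188
Ingrid: 6·1 + 13·3 + 12·2 + 22·2 + 38·4 + 36·0 + 40·1 = 305
Jonas: 6·4 + 13·0 + 12·1 + 22·1 + 38·2 + 36·4 + 40·3 = 398
Rahul: 6·3 + 13·4 + 12·4 + 22·0 + 38·0 + 36·3 + 40·4 = 386
Jonas has the highest Borda score (398).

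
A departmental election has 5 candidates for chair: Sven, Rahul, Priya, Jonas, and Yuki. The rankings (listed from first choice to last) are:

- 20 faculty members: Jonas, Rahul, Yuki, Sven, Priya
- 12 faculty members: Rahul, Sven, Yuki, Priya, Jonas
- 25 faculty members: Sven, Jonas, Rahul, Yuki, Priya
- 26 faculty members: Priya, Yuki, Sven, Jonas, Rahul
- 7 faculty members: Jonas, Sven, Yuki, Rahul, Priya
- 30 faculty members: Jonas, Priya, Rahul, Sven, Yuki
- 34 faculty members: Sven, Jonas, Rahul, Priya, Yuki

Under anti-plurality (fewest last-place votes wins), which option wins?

Sven

Last-place votes: Sven 0, Rahul 26, Priya 52, Jonas 12, Yuki 64.
Sven is ranked last by the fewest voters, so Sven wins.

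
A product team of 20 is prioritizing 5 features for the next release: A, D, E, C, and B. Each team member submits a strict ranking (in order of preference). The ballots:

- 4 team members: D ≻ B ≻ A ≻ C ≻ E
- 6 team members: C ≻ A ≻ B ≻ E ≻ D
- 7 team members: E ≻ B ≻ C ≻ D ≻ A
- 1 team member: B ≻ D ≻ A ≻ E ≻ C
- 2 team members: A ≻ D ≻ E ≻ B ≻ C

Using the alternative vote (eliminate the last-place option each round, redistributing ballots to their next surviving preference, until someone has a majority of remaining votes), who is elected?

Round 1: A 2, D 4, E 7, C 6, B 1. Eliminate B.
Round 2: A 2, D 5, E 7, C 6. Eliminate A.
Round 3: D 7, E 7, C 6. Eliminate C.
Round 4: D 7, E 13. E has a majority.

E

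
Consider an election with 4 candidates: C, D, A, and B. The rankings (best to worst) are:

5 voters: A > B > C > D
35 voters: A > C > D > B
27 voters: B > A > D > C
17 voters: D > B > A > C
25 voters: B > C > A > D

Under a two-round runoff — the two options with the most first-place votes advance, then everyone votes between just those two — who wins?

Round 1 first-place votes: C 0, D 17, A 40, B 52.
B and A advance.
Runoff: B is preferred to A by 69 voters; A by 40.
B wins the runoff.

B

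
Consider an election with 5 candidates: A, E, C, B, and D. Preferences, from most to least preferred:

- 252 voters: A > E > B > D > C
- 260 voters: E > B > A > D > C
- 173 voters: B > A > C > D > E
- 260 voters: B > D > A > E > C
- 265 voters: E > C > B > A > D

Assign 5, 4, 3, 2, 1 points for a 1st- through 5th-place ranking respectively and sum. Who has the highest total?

A: 252·5 + 260·3 + 173·4 + 260·3 + 265·2 = 4042
E: 252·4 + 260·5 + 173·1 + 260·2 + 265·5 = 4326
C: 252·1 + 260·1 + 173·3 + 260·1 + 265·4 = 2351
B: 252·3 + 260·4 + 173·5 + 260·5 + 265·3 = 4756
D: 252·2 + 260·2 + 173·2 + 260·4 + 265·1 = 2675
B has the highest Borda score (4756).

B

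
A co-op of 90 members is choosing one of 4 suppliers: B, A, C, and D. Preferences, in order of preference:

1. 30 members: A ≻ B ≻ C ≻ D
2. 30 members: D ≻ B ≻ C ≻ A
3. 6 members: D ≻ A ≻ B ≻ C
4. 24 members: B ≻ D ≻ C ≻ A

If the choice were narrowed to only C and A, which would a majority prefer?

Voters preferring C to A: 54; preferring A to C: 36.
C wins the head-to-head.

C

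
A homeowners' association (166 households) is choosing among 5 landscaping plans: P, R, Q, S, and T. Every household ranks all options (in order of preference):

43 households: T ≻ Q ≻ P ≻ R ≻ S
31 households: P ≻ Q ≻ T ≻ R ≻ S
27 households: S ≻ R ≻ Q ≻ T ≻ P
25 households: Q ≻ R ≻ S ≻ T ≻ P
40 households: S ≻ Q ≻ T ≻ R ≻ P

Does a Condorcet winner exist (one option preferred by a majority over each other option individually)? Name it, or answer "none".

Q

Q vs P: 135–31 for Q.
Q vs R: 139–27 for Q.
Q vs S: 99–67 for Q.
Q vs T: 123–43 for Q.
Q beats every other option head-to-head.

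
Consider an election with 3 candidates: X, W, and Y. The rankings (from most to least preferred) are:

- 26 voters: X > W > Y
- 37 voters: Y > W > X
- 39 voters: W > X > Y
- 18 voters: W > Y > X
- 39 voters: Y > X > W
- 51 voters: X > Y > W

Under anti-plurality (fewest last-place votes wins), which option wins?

Last-place votes: X 55, W 90, Y 65.
X is ranked last by the fewest voters, so X wins.

X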